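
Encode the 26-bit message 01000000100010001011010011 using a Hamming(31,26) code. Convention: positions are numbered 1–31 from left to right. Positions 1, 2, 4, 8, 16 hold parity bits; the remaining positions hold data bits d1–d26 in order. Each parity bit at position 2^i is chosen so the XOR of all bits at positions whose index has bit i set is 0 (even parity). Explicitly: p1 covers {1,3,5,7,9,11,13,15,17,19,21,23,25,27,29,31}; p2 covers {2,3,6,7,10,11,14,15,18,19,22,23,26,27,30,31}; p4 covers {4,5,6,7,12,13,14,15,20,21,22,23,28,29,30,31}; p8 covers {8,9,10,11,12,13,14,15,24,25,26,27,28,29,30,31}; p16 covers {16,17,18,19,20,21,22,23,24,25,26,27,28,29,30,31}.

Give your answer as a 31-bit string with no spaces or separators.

1101100000001001010001011010011

Place data at non-parity positions: p1 p2 0 p4 1 0 0 p8 0 0 0 0 1 0 0 p16 0 1 0 0 0 1 0 1 1 0 1 0 0 1 1
p1 (pos 1,3,5,7,9,11,13,15,17,19,21,23,25,27,29,31): XOR of data positions = 0⊕1⊕0⊕0⊕0⊕1⊕0⊕0⊕0⊕0⊕0⊕1⊕1⊕0⊕1 = 1
p2 (pos 2,3,6,7,10,11,14,15,18,19,22,23,26,27,30,31): XOR of data positions = 0⊕0⊕0⊕0⊕0⊕0⊕0⊕1⊕0⊕1⊕0⊕0⊕1⊕1⊕1 = 1
p4 (pos 4,5,6,7,12,13,14,15,20,21,22,23,28,29,30,31): XOR of data positions = 1⊕0⊕0⊕0⊕1⊕0⊕0⊕0⊕0⊕1⊕0⊕0⊕0⊕1⊕1 = 1
p8 (pos 8,9,10,11,12,13,14,15,24,25,26,27,28,29,30,31): XOR of data positions = 0⊕0⊕0⊕0⊕1⊕0⊕0⊕1⊕1⊕0⊕1⊕0⊕0⊕1⊕1 = 0
p16 (pos 16,17,18,19,20,21,22,23,24,25,26,27,28,29,30,31): XOR of data positions = 0⊕1⊕0⊕0⊕0⊕1⊕0⊕1⊕1⊕0⊕1⊕0⊕0⊕1⊕1 = 1
Codeword: 1101100000001001010001011010011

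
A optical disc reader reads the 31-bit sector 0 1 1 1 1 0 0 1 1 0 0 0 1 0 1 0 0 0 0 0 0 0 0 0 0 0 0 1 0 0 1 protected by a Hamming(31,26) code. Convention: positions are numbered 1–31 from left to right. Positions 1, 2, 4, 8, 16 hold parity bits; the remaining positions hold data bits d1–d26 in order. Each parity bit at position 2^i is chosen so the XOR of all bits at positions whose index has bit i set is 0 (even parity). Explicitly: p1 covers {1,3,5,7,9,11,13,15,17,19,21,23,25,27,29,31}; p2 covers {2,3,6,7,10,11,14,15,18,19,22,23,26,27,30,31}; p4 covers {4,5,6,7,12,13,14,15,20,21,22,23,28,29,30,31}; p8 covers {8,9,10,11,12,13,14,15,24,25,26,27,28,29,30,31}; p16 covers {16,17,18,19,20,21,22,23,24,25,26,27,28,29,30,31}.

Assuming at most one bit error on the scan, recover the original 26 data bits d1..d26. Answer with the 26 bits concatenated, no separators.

s1 (pos 1,3,5,7,9,11,13,15,17,19,21,23,25,27,29,31): 0⊕1⊕1⊕0⊕1⊕0⊕1⊕1⊕0⊕0⊕0⊕0⊕0⊕0⊕0⊕1 = 0
s2 (pos 2,3,6,7,10,11,14,15,18,19,22,23,26,27,30,31): 1⊕1⊕0⊕0⊕0⊕0⊕0⊕1⊕0⊕0⊕0⊕0⊕0⊕0⊕0⊕1 = 0
s4 (pos 4,5,6,7,12,13,14,15,20,21,22,23,28,29,30,31): 1⊕1⊕0⊕0⊕0⊕1⊕0⊕1⊕0⊕0⊕0⊕0⊕1⊕0⊕0⊕1 = 0
s8 (pos 8,9,10,11,12,13,14,15,24,25,26,27,28,29,30,31): 1⊕1⊕0⊕0⊕0⊕1⊕0⊕1⊕0⊕0⊕0⊕0⊕1⊕0⊕0⊕1 = 0
s16 (pos 16,17,18,19,20,21,22,23,24,25,26,27,28,29,30,31): 0⊕0⊕0⊕0⊕0⊕0⊕0⊕0⊕0⊕0⊕0⊕0⊕1⊕0⊕0⊕1 = 0
Syndrome s16…s1 = 00000 → no error.
Read data bits from positions 3,5,6,7,9,10,11,12,13,14,15,17,18,19,20,21,22,23,24,25,26,27,28,29,30,31: 11001000101000000000001001

11001000101000000000001001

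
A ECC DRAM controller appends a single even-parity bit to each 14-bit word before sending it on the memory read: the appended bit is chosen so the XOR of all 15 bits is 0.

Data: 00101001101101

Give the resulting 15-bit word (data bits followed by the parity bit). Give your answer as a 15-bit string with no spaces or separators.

XOR of the 14 data bits: 0⊕0⊕1⊕0⊕1⊕0⊕0⊕1⊕1⊕0⊕1⊕1⊕0⊕1 = 1
Parity bit = 1 (so all 15 bits XOR to 0).

001010011011011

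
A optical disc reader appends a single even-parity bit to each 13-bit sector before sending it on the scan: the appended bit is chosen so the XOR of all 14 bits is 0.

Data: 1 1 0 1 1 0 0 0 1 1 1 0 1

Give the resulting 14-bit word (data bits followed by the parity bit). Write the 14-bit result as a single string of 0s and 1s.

XOR of the 13 data bits: 1⊕1⊕0⊕1⊕1⊕0⊕0⊕0⊕1⊕1⊕1⊕0⊕1 = 0
Parity bit = 0 (so all 14 bits XOR to 0).

11011000111010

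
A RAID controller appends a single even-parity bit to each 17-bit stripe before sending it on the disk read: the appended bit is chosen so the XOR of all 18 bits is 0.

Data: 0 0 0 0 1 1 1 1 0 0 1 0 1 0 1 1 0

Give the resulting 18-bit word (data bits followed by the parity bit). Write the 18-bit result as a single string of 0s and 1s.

000011110010101100

XOR of the 17 data bits: 0⊕0⊕0⊕0⊕1⊕1⊕1⊕1⊕0⊕0⊕1⊕0⊕1⊕0⊕1⊕1⊕0 = 0
Parity bit = 0 (so all 18 bits XOR to 0).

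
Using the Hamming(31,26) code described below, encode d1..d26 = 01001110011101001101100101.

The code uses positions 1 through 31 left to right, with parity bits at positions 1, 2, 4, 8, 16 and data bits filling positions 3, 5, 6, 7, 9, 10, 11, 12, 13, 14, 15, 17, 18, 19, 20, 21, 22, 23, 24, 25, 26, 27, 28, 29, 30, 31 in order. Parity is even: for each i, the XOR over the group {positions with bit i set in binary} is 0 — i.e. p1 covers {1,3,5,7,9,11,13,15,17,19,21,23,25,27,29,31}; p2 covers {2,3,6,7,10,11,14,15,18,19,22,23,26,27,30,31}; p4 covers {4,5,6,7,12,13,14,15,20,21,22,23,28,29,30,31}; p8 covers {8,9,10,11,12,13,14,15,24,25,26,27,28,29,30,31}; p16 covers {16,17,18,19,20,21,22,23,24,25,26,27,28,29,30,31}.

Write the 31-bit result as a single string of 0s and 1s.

Place data at non-parity positions: p1 p2 0 p4 1 0 0 p8 1 1 1 0 0 1 1 p16 1 0 1 0 0 1 1 0 1 1 0 0 1 0 1
p1 (pos 1,3,5,7,9,11,13,15,17,19,21,23,25,27,29,31): XOR of data positions = 0⊕1⊕0⊕1⊕1⊕0⊕1⊕1⊕1⊕0⊕1⊕1⊕0⊕1⊕1 = 0
p2 (pos 2,3,6,7,10,11,14,15,18,19,22,23,26,27,30,31): XOR of data positions = 0⊕0⊕0⊕1⊕1⊕1⊕1⊕0⊕1⊕1⊕1⊕1⊕0⊕0⊕1 = 1
p4 (pos 4,5,6,7,12,13,14,15,20,21,22,23,28,29,30,31): XOR of data positions = 1⊕0⊕0⊕0⊕0⊕1⊕1⊕0⊕0⊕1⊕1⊕0⊕1⊕0⊕1 = 1
p8 (pos 8,9,10,11,12,13,14,15,24,25,26,27,28,29,30,31): XOR of data positions = 1⊕1⊕1⊕0⊕0⊕1⊕1⊕0⊕1⊕1⊕0⊕0⊕1⊕0⊕1 = 1
p16 (pos 16,17,18,19,20,21,22,23,24,25,26,27,28,29,30,31): XOR of data positions = 1⊕0⊕1⊕0⊕0⊕1⊕1⊕0⊕1⊕1⊕0⊕0⊕1⊕0⊕1 = 0
Codeword: 0101100111100110101001101100101

0101100111100110101001101100101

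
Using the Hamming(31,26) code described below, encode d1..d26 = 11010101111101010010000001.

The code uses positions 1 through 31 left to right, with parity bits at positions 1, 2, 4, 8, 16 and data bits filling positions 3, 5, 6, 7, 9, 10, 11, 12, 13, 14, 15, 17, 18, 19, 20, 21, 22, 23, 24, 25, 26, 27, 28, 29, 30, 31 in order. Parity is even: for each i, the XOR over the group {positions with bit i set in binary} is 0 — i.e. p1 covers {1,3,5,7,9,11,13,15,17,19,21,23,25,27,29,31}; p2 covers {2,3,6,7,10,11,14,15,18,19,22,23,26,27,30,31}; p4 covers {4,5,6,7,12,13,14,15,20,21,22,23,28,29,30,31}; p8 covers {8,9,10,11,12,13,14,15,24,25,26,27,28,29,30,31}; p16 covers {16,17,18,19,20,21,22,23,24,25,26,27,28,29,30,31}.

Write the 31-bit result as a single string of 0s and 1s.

1110101101011111101010010000001

Place data at non-parity positions: p1 p2 1 p4 1 0 1 p8 0 1 0 1 1 1 1 p16 1 0 1 0 1 0 0 1 0 0 0 0 0 0 1
p1 (pos 1,3,5,7,9,11,13,15,17,19,21,23,25,27,29,31): XOR of data positions = 1⊕1⊕1⊕0⊕0⊕1⊕1⊕1⊕1⊕1⊕0⊕0⊕0⊕0⊕1 = 1
p2 (pos 2,3,6,7,10,11,14,15,18,19,22,23,26,27,30,31): XOR of data positions = 1⊕0⊕1⊕1⊕0⊕1⊕1⊕0⊕1⊕0⊕0⊕0⊕0⊕0⊕1 = 1
p4 (pos 4,5,6,7,12,13,14,15,20,21,22,23,28,29,30,31): XOR of data positions = 1⊕0⊕1⊕1⊕1⊕1⊕1⊕0⊕1⊕0⊕0⊕0⊕0⊕0⊕1 = 0
p8 (pos 8,9,10,11,12,13,14,15,24,25,26,27,28,29,30,31): XOR of data positions = 0⊕1⊕0⊕1⊕1⊕1⊕1⊕1⊕0⊕0⊕0⊕0⊕0⊕0⊕1 = 1
p16 (pos 16,17,18,19,20,21,22,23,24,25,26,27,28,29,30,31): XOR of data positions = 1⊕0⊕1⊕0⊕1⊕0⊕0⊕1⊕0⊕0⊕0⊕0⊕0⊕0⊕1 = 1
Codeword: 1110101101011111101010010000001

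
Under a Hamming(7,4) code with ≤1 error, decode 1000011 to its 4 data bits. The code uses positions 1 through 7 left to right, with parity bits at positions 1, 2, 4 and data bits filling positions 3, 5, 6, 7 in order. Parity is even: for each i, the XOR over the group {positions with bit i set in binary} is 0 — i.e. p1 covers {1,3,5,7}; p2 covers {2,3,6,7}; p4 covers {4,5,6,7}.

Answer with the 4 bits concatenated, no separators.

s1 (pos 1,3,5,7): 1⊕0⊕0⊕1 = 0
s2 (pos 2,3,6,7): 0⊕0⊕1⊕1 = 0
s4 (pos 4,5,6,7): 0⊕0⊕1⊕1 = 0
Syndrome s4…s1 = 000 → no error.
Read data bits from positions 3,5,6,7: 0011

0011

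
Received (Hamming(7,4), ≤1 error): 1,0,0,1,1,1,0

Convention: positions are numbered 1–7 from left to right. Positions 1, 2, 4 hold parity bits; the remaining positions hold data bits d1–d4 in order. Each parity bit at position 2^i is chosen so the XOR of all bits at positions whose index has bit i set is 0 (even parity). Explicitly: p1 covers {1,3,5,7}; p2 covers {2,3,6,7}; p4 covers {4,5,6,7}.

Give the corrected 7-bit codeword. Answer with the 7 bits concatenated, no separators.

s1 (pos 1,3,5,7): 1⊕0⊕1⊕0 = 0
s2 (pos 2,3,6,7): 0⊕0⊕1⊕0 = 1
s4 (pos 4,5,6,7): 1⊕1⊕1⊕0 = 1
Syndrome s4…s1 = 110 → error at position 6.
Flip position 6: 1001110 → 1001100

1001100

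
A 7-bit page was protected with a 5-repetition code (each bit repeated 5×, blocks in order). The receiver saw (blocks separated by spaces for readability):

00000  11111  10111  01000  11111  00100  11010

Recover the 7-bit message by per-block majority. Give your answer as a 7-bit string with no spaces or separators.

0110101

Block 1 (00000): 0 ones → 0
Block 2 (11111): 5 ones → 1
Block 3 (10111): 4 ones → 1
Block 4 (01000): 1 one → 0
Block 5 (11111): 5 ones → 1
Block 6 (00100): 1 one → 0
Block 7 (11010): 3 ones → 1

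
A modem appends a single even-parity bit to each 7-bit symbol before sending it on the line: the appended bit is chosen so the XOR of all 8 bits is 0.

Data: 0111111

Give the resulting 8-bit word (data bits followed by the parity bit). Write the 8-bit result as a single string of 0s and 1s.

01111110

XOR of the 7 data bits: 0⊕1⊕1⊕1⊕1⊕1⊕1 = 0
Parity bit = 0 (so all 8 bits XOR to 0).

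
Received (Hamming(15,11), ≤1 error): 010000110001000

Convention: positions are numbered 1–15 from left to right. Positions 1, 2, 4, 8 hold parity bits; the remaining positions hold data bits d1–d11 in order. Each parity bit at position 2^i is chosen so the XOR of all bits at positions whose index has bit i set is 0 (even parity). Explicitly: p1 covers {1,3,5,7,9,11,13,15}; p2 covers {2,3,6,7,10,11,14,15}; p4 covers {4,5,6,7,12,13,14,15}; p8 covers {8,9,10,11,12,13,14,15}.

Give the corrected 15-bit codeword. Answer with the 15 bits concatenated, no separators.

110000110001000

s1 (pos 1,3,5,7,9,11,13,15): 0⊕0⊕0⊕1⊕0⊕0⊕0⊕0 = 1
s2 (pos 2,3,6,7,10,11,14,15): 1⊕0⊕0⊕1⊕0⊕0⊕0⊕0 = 0
s4 (pos 4,5,6,7,12,13,14,15): 0⊕0⊕0⊕1⊕1⊕0⊕0⊕0 = 0
s8 (pos 8,9,10,11,12,13,14,15): 1⊕0⊕0⊕0⊕1⊕0⊕0⊕0 = 0
Syndrome s8…s1 = 0001 → error at position 1.
Flip position 1: 010000110001000 → 110000110001000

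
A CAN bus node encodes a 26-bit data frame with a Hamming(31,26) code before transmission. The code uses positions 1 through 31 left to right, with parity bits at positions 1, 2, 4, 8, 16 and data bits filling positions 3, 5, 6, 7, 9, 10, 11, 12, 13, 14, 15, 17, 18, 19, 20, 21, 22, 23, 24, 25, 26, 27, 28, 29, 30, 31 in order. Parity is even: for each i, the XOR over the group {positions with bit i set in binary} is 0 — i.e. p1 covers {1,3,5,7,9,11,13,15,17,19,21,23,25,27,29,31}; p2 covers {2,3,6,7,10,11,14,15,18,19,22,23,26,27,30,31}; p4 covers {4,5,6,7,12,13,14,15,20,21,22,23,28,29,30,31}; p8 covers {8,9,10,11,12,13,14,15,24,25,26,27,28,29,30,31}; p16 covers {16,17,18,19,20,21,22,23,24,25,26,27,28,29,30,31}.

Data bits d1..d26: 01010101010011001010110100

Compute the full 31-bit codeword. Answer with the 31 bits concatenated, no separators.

1000101101010101011001010110100

Place data at non-parity positions: p1 p2 0 p4 1 0 1 p8 0 1 0 1 0 1 0 p16 0 1 1 0 0 1 0 1 0 1 1 0 1 0 0
p1 (pos 1,3,5,7,9,11,13,15,17,19,21,23,25,27,29,31): XOR of data positions = 0⊕1⊕1⊕0⊕0⊕0⊕0⊕0⊕1⊕0⊕0⊕0⊕1⊕1⊕0 = 1
p2 (pos 2,3,6,7,10,11,14,15,18,19,22,23,26,27,30,31): XOR of data positions = 0⊕0⊕1⊕1⊕0⊕1⊕0⊕1⊕1⊕1⊕0⊕1⊕1⊕0⊕0 = 0
p4 (pos 4,5,6,7,12,13,14,15,20,21,22,23,28,29,30,31): XOR of data positions = 1⊕0⊕1⊕1⊕0⊕1⊕0⊕0⊕0⊕1⊕0⊕0⊕1⊕0⊕0 = 0
p8 (pos 8,9,10,11,12,13,14,15,24,25,26,27,28,29,30,31): XOR of data positions = 0⊕1⊕0⊕1⊕0⊕1⊕0⊕1⊕0⊕1⊕1⊕0⊕1⊕0⊕0 = 1
p16 (pos 16,17,18,19,20,21,22,23,24,25,26,27,28,29,30,31): XOR of data positions = 0⊕1⊕1⊕0⊕0⊕1⊕0⊕1⊕0⊕1⊕1⊕0⊕1⊕0⊕0 = 1
Codeword: 1000101101010101011001010110100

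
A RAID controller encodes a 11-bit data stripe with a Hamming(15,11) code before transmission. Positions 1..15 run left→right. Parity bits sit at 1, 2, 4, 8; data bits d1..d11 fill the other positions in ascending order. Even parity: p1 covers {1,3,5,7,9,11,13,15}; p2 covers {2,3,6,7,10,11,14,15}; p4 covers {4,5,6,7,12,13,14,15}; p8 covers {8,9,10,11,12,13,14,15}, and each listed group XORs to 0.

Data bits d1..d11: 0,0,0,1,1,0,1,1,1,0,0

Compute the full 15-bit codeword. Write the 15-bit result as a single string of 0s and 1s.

000100101011100

Place data at non-parity positions: p1 p2 0 p4 0 0 1 p8 1 0 1 1 1 0 0
p1 (pos 1,3,5,7,9,11,13,15): XOR of data positions = 0⊕0⊕1⊕1⊕1⊕1⊕0 = 0
p2 (pos 2,3,6,7,10,11,14,15): XOR of data positions = 0⊕0⊕1⊕0⊕1⊕0⊕0 = 0
p4 (pos 4,5,6,7,12,13,14,15): XOR of data positions = 0⊕0⊕1⊕1⊕1⊕0⊕0 = 1
p8 (pos 8,9,10,11,12,13,14,15): XOR of data positions = 1⊕0⊕1⊕1⊕1⊕0⊕0 = 0
Codeword: 000100101011100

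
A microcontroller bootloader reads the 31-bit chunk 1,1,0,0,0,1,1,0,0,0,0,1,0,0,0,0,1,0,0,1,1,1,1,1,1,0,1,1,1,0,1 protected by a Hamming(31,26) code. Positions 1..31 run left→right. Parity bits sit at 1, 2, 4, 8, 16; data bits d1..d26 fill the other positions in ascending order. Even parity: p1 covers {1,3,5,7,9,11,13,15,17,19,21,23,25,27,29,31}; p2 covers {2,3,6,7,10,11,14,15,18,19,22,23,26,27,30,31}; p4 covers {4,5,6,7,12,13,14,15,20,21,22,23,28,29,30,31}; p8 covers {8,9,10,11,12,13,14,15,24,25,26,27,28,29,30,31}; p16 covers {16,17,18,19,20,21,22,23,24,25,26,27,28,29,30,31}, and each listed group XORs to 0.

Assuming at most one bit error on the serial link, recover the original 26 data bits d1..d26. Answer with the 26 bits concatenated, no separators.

s1 (pos 1,3,5,7,9,11,13,15,17,19,21,23,25,27,29,31): 1⊕0⊕0⊕1⊕0⊕0⊕0⊕0⊕1⊕0⊕1⊕1⊕1⊕1⊕1⊕1 = 1
s2 (pos 2,3,6,7,10,11,14,15,18,19,22,23,26,27,30,31): 1⊕0⊕1⊕1⊕0⊕0⊕0⊕0⊕0⊕0⊕1⊕1⊕0⊕1⊕0⊕1 = 1
s4 (pos 4,5,6,7,12,13,14,15,20,21,22,23,28,29,30,31): 0⊕0⊕1⊕1⊕1⊕0⊕0⊕0⊕1⊕1⊕1⊕1⊕1⊕1⊕0⊕1 = 0
s8 (pos 8,9,10,11,12,13,14,15,24,25,26,27,28,29,30,31): 0⊕0⊕0⊕0⊕1⊕0⊕0⊕0⊕1⊕1⊕0⊕1⊕1⊕1⊕0⊕1 = 1
s16 (pos 16,17,18,19,20,21,22,23,24,25,26,27,28,29,30,31): 0⊕1⊕0⊕0⊕1⊕1⊕1⊕1⊕1⊕1⊕0⊕1⊕1⊕1⊕0⊕1 = 1
Syndrome s16…s1 = 11011 → error at position 27.
Flip position 27: 1100011000010000100111111011101 → 1100011000010000100111111001101
Read data bits from positions 3,5,6,7,9,10,11,12,13,14,15,17,18,19,20,21,22,23,24,25,26,27,28,29,30,31: 00110001000100111111001101

00110001000100111111001101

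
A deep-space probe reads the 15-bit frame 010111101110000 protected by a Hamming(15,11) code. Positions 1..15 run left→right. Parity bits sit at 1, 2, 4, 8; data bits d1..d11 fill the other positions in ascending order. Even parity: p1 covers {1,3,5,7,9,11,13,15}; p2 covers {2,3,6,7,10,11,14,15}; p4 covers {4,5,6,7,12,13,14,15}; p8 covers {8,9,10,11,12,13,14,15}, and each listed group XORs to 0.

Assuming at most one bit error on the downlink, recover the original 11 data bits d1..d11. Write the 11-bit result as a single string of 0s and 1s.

01111010000

s1 (pos 1,3,5,7,9,11,13,15): 0⊕0⊕1⊕1⊕1⊕1⊕0⊕0 = 0
s2 (pos 2,3,6,7,10,11,14,15): 1⊕0⊕1⊕1⊕1⊕1⊕0⊕0 = 1
s4 (pos 4,5,6,7,12,13,14,15): 1⊕1⊕1⊕1⊕0⊕0⊕0⊕0 = 0
s8 (pos 8,9,10,11,12,13,14,15): 0⊕1⊕1⊕1⊕0⊕0⊕0⊕0 = 1
Syndrome s8…s1 = 1010 → error at position 10.
Flip position 10: 010111101110000 → 010111101010000
Read data bits from positions 3,5,6,7,9,10,11,12,13,14,15: 01111010000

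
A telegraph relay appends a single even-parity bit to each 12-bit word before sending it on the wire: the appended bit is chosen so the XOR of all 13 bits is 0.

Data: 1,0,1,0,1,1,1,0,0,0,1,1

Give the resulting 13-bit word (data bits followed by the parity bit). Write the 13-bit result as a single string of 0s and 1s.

1010111000111

XOR of the 12 data bits: 1⊕0⊕1⊕0⊕1⊕1⊕1⊕0⊕0⊕0⊕1⊕1 = 1
Parity bit = 1 (so all 13 bits XOR to 0).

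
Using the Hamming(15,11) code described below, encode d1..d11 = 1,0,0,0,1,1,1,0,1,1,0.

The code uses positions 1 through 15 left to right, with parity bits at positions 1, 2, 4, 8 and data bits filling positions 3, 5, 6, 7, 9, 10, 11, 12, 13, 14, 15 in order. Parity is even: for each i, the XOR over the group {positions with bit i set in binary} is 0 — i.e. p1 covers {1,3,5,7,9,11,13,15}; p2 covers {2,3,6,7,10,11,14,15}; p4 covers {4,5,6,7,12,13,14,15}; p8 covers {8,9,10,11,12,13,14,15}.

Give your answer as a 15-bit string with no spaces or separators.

Place data at non-parity positions: p1 p2 1 p4 0 0 0 p8 1 1 1 0 1 1 0
p1 (pos 1,3,5,7,9,11,13,15): XOR of data positions = 1⊕0⊕0⊕1⊕1⊕1⊕0 = 0
p2 (pos 2,3,6,7,10,11,14,15): XOR of data positions = 1⊕0⊕0⊕1⊕1⊕1⊕0 = 0
p4 (pos 4,5,6,7,12,13,14,15): XOR of data positions = 0⊕0⊕0⊕0⊕1⊕1⊕0 = 0
p8 (pos 8,9,10,11,12,13,14,15): XOR of data positions = 1⊕1⊕1⊕0⊕1⊕1⊕0 = 1
Codeword: 001000011110110

001000011110110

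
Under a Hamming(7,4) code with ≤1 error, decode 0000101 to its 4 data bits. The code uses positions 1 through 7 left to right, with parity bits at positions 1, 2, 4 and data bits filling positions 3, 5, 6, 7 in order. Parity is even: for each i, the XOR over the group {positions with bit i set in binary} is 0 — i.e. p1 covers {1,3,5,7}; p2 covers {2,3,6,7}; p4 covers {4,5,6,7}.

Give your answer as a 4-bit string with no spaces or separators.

s1 (pos 1,3,5,7): 0⊕0⊕1⊕1 = 0
s2 (pos 2,3,6,7): 0⊕0⊕0⊕1 = 1
s4 (pos 4,5,6,7): 0⊕1⊕0⊕1 = 0
Syndrome s4…s1 = 010 → error at position 2.
Flip position 2: 0000101 → 0100101
Read data bits from positions 3,5,6,7: 0101

0101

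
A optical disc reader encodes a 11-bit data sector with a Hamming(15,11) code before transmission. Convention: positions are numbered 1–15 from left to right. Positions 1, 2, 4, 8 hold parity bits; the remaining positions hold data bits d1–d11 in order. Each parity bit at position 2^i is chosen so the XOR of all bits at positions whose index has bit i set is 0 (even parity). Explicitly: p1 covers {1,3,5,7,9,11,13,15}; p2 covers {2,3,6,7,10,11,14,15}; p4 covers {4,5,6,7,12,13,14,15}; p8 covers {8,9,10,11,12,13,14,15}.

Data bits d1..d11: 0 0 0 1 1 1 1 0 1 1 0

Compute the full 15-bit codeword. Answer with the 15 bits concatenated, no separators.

000100111110110

Place data at non-parity positions: p1 p2 0 p4 0 0 1 p8 1 1 1 0 1 1 0
p1 (pos 1,3,5,7,9,11,13,15): XOR of data positions = 0⊕0⊕1⊕1⊕1⊕1⊕0 = 0
p2 (pos 2,3,6,7,10,11,14,15): XOR of data positions = 0⊕0⊕1⊕1⊕1⊕1⊕0 = 0
p4 (pos 4,5,6,7,12,13,14,15): XOR of data positions = 0⊕0⊕1⊕0⊕1⊕1⊕0 = 1
p8 (pos 8,9,10,11,12,13,14,15): XOR of data positions = 1⊕1⊕1⊕0⊕1⊕1⊕0 = 1
Codeword: 000100111110110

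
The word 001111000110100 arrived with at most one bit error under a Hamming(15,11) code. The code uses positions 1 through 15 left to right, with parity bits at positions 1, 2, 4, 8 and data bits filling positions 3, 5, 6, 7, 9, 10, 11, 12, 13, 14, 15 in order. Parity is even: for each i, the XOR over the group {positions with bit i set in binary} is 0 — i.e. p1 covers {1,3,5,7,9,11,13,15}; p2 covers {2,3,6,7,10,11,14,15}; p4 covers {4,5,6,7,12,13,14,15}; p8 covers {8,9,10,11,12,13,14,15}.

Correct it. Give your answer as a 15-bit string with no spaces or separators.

s1 (pos 1,3,5,7,9,11,13,15): 0⊕1⊕1⊕0⊕0⊕1⊕1⊕0 = 0
s2 (pos 2,3,6,7,10,11,14,15): 0⊕1⊕1⊕0⊕1⊕1⊕0⊕0 = 0
s4 (pos 4,5,6,7,12,13,14,15): 1⊕1⊕1⊕0⊕0⊕1⊕0⊕0 = 0
s8 (pos 8,9,10,11,12,13,14,15): 0⊕0⊕1⊕1⊕0⊕1⊕0⊕0 = 1
Syndrome s8…s1 = 1000 → error at position 8.
Flip position 8: 001111000110100 → 001111010110100

001111010110100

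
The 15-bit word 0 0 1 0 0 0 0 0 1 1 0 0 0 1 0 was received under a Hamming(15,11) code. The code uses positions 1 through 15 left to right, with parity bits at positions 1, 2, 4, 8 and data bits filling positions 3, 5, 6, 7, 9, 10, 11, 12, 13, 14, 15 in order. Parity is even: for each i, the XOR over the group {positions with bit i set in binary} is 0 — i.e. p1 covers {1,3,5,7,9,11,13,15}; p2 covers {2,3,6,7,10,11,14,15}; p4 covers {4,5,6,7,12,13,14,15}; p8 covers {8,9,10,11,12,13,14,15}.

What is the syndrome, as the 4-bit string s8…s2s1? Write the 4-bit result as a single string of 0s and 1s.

s1 (pos 1,3,5,7,9,11,13,15): 0⊕1⊕0⊕0⊕1⊕0⊕0⊕0 = 0
s2 (pos 2,3,6,7,10,11,14,15): 0⊕1⊕0⊕0⊕1⊕0⊕1⊕0 = 1
s4 (pos 4,5,6,7,12,13,14,15): 0⊕0⊕0⊕0⊕0⊕0⊕1⊕0 = 1
s8 (pos 8,9,10,11,12,13,14,15): 0⊕1⊕1⊕0⊕0⊕0⊕1⊕0 = 1
Syndrome s8…s1 = 1110 → error at position 14.

1110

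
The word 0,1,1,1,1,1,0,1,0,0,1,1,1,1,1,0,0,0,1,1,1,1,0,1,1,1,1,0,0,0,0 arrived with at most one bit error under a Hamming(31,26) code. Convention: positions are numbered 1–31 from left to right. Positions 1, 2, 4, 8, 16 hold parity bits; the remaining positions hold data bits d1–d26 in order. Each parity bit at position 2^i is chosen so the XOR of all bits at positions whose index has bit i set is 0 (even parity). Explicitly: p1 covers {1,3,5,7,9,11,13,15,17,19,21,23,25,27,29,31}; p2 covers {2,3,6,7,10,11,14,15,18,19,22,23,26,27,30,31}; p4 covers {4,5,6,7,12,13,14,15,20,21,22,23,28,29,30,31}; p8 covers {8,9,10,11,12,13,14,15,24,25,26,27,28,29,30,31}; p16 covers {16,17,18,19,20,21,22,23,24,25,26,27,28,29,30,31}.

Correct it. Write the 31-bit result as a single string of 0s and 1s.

s1 (pos 1,3,5,7,9,11,13,15,17,19,21,23,25,27,29,31): 0⊕1⊕1⊕0⊕0⊕1⊕1⊕1⊕0⊕1⊕1⊕0⊕1⊕1⊕0⊕0 = 1
s2 (pos 2,3,6,7,10,11,14,15,18,19,22,23,26,27,30,31): 1⊕1⊕1⊕0⊕0⊕1⊕1⊕1⊕0⊕1⊕1⊕0⊕1⊕1⊕0⊕0 = 0
s4 (pos 4,5,6,7,12,13,14,15,20,21,22,23,28,29,30,31): 1⊕1⊕1⊕0⊕1⊕1⊕1⊕1⊕1⊕1⊕1⊕0⊕0⊕0⊕0⊕0 = 0
s8 (pos 8,9,10,11,12,13,14,15,24,25,26,27,28,29,30,31): 1⊕0⊕0⊕1⊕1⊕1⊕1⊕1⊕1⊕1⊕1⊕1⊕0⊕0⊕0⊕0 = 0
s16 (pos 16,17,18,19,20,21,22,23,24,25,26,27,28,29,30,31): 0⊕0⊕0⊕1⊕1⊕1⊕1⊕0⊕1⊕1⊕1⊕1⊕0⊕0⊕0⊕0 = 0
Syndrome s16…s1 = 00001 → error at position 1.
Flip position 1: 0111110100111110001111011110000 → 1111110100111110001111011110000

1111110100111110001111011110000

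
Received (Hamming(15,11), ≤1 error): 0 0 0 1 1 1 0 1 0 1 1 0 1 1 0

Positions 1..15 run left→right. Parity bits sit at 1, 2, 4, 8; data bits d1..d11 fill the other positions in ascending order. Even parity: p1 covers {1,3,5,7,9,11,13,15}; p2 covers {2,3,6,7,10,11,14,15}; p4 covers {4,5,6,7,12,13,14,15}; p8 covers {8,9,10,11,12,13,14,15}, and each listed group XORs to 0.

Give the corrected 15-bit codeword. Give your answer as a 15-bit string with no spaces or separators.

000111010110010

s1 (pos 1,3,5,7,9,11,13,15): 0⊕0⊕1⊕0⊕0⊕1⊕1⊕0 = 1
s2 (pos 2,3,6,7,10,11,14,15): 0⊕0⊕1⊕0⊕1⊕1⊕1⊕0 = 0
s4 (pos 4,5,6,7,12,13,14,15): 1⊕1⊕1⊕0⊕0⊕1⊕1⊕0 = 1
s8 (pos 8,9,10,11,12,13,14,15): 1⊕0⊕1⊕1⊕0⊕1⊕1⊕0 = 1
Syndrome s8…s1 = 1101 → error at position 13.
Flip position 13: 000111010110110 → 000111010110010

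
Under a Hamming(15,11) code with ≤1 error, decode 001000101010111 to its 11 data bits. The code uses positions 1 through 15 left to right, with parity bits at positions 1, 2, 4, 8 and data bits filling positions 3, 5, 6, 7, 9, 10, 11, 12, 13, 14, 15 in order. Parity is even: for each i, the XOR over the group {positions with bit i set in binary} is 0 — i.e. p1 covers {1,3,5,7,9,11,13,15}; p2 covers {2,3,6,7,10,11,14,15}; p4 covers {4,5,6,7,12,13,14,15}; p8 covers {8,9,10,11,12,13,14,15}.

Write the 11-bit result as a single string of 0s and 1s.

s1 (pos 1,3,5,7,9,11,13,15): 0⊕1⊕0⊕1⊕1⊕1⊕1⊕1 = 0
s2 (pos 2,3,6,7,10,11,14,15): 0⊕1⊕0⊕1⊕0⊕1⊕1⊕1 = 1
s4 (pos 4,5,6,7,12,13,14,15): 0⊕0⊕0⊕1⊕0⊕1⊕1⊕1 = 0
s8 (pos 8,9,10,11,12,13,14,15): 0⊕1⊕0⊕1⊕0⊕1⊕1⊕1 = 1
Syndrome s8…s1 = 1010 → error at position 10.
Flip position 10: 001000101010111 → 001000101110111
Read data bits from positions 3,5,6,7,9,10,11,12,13,14,15: 10011110111

10011110111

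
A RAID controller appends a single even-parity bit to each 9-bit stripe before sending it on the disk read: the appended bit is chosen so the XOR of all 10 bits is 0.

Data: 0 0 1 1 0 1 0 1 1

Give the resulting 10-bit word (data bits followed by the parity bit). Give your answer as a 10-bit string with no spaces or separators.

0011010111

XOR of the 9 data bits: 0⊕0⊕1⊕1⊕0⊕1⊕0⊕1⊕1 = 1
Parity bit = 1 (so all 10 bits XOR to 0).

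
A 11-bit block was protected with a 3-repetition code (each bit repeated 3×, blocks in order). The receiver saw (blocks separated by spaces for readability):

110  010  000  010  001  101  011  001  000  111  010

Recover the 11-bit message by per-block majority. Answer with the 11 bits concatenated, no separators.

Block 1 (110): 2 ones → 1
Block 2 (010): 1 one → 0
Block 3 (000): 0 ones → 0
Block 4 (010): 1 one → 0
Block 5 (001): 1 one → 0
Block 6 (101): 2 ones → 1
Block 7 (011): 2 ones → 1
Block 8 (001): 1 one → 0
Block 9 (000): 0 ones → 0
Block 10 (111): 3 ones → 1
Block 11 (010): 1 one → 0

10000110010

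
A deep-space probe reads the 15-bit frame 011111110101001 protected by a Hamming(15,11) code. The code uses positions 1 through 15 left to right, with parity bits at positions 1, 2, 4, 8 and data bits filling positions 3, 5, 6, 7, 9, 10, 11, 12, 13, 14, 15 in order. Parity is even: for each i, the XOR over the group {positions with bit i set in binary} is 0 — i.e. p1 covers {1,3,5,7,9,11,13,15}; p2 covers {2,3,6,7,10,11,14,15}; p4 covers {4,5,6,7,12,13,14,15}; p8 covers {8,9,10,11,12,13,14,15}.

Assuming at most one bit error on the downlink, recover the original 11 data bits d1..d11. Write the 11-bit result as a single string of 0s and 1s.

s1 (pos 1,3,5,7,9,11,13,15): 0⊕1⊕1⊕1⊕0⊕0⊕0⊕1 = 0
s2 (pos 2,3,6,7,10,11,14,15): 1⊕1⊕1⊕1⊕1⊕0⊕0⊕1 = 0
s4 (pos 4,5,6,7,12,13,14,15): 1⊕1⊕1⊕1⊕1⊕0⊕0⊕1 = 0
s8 (pos 8,9,10,11,12,13,14,15): 1⊕0⊕1⊕0⊕1⊕0⊕0⊕1 = 0
Syndrome s8…s1 = 0000 → no error.
Read data bits from positions 3,5,6,7,9,10,11,12,13,14,15: 11110101001

11110101001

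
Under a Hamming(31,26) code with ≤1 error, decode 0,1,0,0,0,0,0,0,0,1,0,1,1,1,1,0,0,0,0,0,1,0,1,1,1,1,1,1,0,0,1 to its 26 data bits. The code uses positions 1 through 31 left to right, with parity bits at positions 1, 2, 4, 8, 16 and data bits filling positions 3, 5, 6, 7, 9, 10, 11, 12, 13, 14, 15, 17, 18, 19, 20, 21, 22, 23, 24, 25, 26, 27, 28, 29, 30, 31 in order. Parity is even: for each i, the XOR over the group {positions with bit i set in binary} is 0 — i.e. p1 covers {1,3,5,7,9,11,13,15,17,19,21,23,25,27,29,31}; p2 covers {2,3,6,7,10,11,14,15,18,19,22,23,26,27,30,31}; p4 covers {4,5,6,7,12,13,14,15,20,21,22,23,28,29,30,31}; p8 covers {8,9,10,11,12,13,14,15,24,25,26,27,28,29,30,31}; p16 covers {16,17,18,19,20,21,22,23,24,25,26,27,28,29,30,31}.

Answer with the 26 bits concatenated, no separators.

00001101111000010111111001

s1 (pos 1,3,5,7,9,11,13,15,17,19,21,23,25,27,29,31): 0⊕0⊕0⊕0⊕0⊕0⊕1⊕1⊕0⊕0⊕1⊕1⊕1⊕1⊕0⊕1 = 1
s2 (pos 2,3,6,7,10,11,14,15,18,19,22,23,26,27,30,31): 1⊕0⊕0⊕0⊕1⊕0⊕1⊕1⊕0⊕0⊕0⊕1⊕1⊕1⊕0⊕1 = 0
s4 (pos 4,5,6,7,12,13,14,15,20,21,22,23,28,29,30,31): 0⊕0⊕0⊕0⊕1⊕1⊕1⊕1⊕0⊕1⊕0⊕1⊕1⊕0⊕0⊕1 = 0
s8 (pos 8,9,10,11,12,13,14,15,24,25,26,27,28,29,30,31): 0⊕0⊕1⊕0⊕1⊕1⊕1⊕1⊕1⊕1⊕1⊕1⊕1⊕0⊕0⊕1 = 1
s16 (pos 16,17,18,19,20,21,22,23,24,25,26,27,28,29,30,31): 0⊕0⊕0⊕0⊕0⊕1⊕0⊕1⊕1⊕1⊕1⊕1⊕1⊕0⊕0⊕1 = 0
Syndrome s16…s1 = 01001 → error at position 9.
Flip position 9: 0100000001011110000010111111001 → 0100000011011110000010111111001
Read data bits from positions 3,5,6,7,9,10,11,12,13,14,15,17,18,19,20,21,22,23,24,25,26,27,28,29,30,31: 00001101111000010111111001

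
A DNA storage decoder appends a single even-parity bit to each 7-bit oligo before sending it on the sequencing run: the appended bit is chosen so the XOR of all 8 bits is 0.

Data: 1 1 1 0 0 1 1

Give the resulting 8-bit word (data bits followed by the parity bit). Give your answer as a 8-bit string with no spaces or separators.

XOR of the 7 data bits: 1⊕1⊕1⊕0⊕0⊕1⊕1 = 1
Parity bit = 1 (so all 8 bits XOR to 0).

11100111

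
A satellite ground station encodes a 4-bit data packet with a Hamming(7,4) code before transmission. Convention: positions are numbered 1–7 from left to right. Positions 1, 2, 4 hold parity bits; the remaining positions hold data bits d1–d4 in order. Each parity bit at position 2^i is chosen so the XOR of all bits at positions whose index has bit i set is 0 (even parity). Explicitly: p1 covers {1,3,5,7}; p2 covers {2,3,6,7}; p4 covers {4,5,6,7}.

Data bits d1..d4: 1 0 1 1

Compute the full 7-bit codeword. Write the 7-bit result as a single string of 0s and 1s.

0110011

Place data at non-parity positions: p1 p2 1 p4 0 1 1
p1 (pos 1,3,5,7): XOR of data positions = 1⊕0⊕1 = 0
p2 (pos 2,3,6,7): XOR of data positions = 1⊕1⊕1 = 1
p4 (pos 4,5,6,7): XOR of data positions = 0⊕1⊕1 = 0
Codeword: 0110011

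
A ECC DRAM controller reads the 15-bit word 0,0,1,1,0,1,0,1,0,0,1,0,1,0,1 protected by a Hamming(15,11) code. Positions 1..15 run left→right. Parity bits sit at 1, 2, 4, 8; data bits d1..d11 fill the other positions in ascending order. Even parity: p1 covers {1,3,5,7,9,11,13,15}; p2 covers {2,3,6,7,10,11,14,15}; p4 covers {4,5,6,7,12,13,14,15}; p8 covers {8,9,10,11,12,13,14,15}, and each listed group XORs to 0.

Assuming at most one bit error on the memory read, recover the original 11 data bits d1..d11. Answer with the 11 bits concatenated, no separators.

10100010101

s1 (pos 1,3,5,7,9,11,13,15): 0⊕1⊕0⊕0⊕0⊕1⊕1⊕1 = 0
s2 (pos 2,3,6,7,10,11,14,15): 0⊕1⊕1⊕0⊕0⊕1⊕0⊕1 = 0
s4 (pos 4,5,6,7,12,13,14,15): 1⊕0⊕1⊕0⊕0⊕1⊕0⊕1 = 0
s8 (pos 8,9,10,11,12,13,14,15): 1⊕0⊕0⊕1⊕0⊕1⊕0⊕1 = 0
Syndrome s8…s1 = 0000 → no error.
Read data bits from positions 3,5,6,7,9,10,11,12,13,14,15: 10100010101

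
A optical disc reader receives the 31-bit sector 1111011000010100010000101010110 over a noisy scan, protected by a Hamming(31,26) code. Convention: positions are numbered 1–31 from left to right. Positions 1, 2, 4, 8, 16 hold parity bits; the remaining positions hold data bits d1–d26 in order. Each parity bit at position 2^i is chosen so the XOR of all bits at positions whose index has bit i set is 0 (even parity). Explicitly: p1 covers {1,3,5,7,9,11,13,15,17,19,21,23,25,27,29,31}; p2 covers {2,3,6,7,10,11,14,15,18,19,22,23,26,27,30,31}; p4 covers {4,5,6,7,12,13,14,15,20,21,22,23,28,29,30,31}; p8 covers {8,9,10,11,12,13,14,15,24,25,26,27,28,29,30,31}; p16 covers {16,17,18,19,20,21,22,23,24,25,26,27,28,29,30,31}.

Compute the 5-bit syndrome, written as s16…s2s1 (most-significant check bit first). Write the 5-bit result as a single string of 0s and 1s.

s1 (pos 1,3,5,7,9,11,13,15,17,19,21,23,25,27,29,31): 1⊕1⊕0⊕1⊕0⊕0⊕0⊕0⊕0⊕0⊕0⊕1⊕1⊕1⊕1⊕0 = 1
s2 (pos 2,3,6,7,10,11,14,15,18,19,22,23,26,27,30,31): 1⊕1⊕1⊕1⊕0⊕0⊕1⊕0⊕1⊕0⊕0⊕1⊕0⊕1⊕1⊕0 = 1
s4 (pos 4,5,6,7,12,13,14,15,20,21,22,23,28,29,30,31): 1⊕0⊕1⊕1⊕1⊕0⊕1⊕0⊕0⊕0⊕0⊕1⊕0⊕1⊕1⊕0 = 0
s8 (pos 8,9,10,11,12,13,14,15,24,25,26,27,28,29,30,31): 0⊕0⊕0⊕0⊕1⊕0⊕1⊕0⊕0⊕1⊕0⊕1⊕0⊕1⊕1⊕0 = 0
s16 (pos 16,17,18,19,20,21,22,23,24,25,26,27,28,29,30,31): 0⊕0⊕1⊕0⊕0⊕0⊕0⊕1⊕0⊕1⊕0⊕1⊕0⊕1⊕1⊕0 = 0
Syndrome s16…s1 = 00011 → error at position 3.

00011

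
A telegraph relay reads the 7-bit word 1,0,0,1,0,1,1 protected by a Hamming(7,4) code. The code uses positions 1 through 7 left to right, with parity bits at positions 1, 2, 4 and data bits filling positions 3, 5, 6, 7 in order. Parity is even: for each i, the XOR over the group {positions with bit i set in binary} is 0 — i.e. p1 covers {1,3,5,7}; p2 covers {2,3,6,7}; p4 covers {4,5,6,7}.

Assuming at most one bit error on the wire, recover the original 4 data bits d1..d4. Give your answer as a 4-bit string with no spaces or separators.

s1 (pos 1,3,5,7): 1⊕0⊕0⊕1 = 0
s2 (pos 2,3,6,7): 0⊕0⊕1⊕1 = 0
s4 (pos 4,5,6,7): 1⊕0⊕1⊕1 = 1
Syndrome s4…s1 = 100 → error at position 4.
Flip position 4: 1001011 → 1000011
Read data bits from positions 3,5,6,7: 0011

0011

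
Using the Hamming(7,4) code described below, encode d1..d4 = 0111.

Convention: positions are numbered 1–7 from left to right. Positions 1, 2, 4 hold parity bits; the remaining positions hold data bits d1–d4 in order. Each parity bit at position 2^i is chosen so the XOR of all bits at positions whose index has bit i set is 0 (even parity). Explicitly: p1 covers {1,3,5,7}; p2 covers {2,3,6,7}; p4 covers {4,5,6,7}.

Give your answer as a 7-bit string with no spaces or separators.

0001111

Place data at non-parity positions: p1 p2 0 p4 1 1 1
p1 (pos 1,3,5,7): XOR of data positions = 0⊕1⊕1 = 0
p2 (pos 2,3,6,7): XOR of data positions = 0⊕1⊕1 = 0
p4 (pos 4,5,6,7): XOR of data positions = 1⊕1⊕1 = 1
Codeword: 0001111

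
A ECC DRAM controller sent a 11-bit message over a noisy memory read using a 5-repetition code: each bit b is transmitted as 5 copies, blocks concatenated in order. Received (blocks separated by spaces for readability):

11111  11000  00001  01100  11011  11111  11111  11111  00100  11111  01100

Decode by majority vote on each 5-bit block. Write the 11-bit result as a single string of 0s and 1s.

10001111010

Block 1 (11111): 5 ones → 1
Block 2 (11000): 2 ones → 0
Block 3 (00001): 1 one → 0
Block 4 (01100): 2 ones → 0
Block 5 (11011): 4 ones → 1
Block 6 (11111): 5 ones → 1
Block 7 (11111): 5 ones → 1
Block 8 (11111): 5 ones → 1
Block 9 (00100): 1 one → 0
Block 10 (11111): 5 ones → 1
Block 11 (01100): 2 ones → 0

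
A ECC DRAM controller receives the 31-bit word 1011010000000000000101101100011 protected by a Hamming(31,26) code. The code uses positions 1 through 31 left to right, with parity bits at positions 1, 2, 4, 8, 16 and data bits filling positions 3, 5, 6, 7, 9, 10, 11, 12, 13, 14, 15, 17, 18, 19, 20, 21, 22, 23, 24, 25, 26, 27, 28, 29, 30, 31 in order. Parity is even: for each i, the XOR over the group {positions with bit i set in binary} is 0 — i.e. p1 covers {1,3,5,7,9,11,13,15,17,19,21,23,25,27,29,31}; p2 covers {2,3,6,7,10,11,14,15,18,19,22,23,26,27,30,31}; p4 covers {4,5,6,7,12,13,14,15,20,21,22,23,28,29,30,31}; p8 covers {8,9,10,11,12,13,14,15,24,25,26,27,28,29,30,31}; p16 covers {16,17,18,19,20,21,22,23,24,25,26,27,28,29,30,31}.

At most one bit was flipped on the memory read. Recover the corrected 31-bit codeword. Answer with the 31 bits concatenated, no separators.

1011010000000000000101001100011

s1 (pos 1,3,5,7,9,11,13,15,17,19,21,23,25,27,29,31): 1⊕1⊕0⊕0⊕0⊕0⊕0⊕0⊕0⊕0⊕0⊕1⊕1⊕0⊕0⊕1 = 1
s2 (pos 2,3,6,7,10,11,14,15,18,19,22,23,26,27,30,31): 0⊕1⊕1⊕0⊕0⊕0⊕0⊕0⊕0⊕0⊕1⊕1⊕1⊕0⊕1⊕1 = 1
s4 (pos 4,5,6,7,12,13,14,15,20,21,22,23,28,29,30,31): 1⊕0⊕1⊕0⊕0⊕0⊕0⊕0⊕1⊕0⊕1⊕1⊕0⊕0⊕1⊕1 = 1
s8 (pos 8,9,10,11,12,13,14,15,24,25,26,27,28,29,30,31): 0⊕0⊕0⊕0⊕0⊕0⊕0⊕0⊕0⊕1⊕1⊕0⊕0⊕0⊕1⊕1 = 0
s16 (pos 16,17,18,19,20,21,22,23,24,25,26,27,28,29,30,31): 0⊕0⊕0⊕0⊕1⊕0⊕1⊕1⊕0⊕1⊕1⊕0⊕0⊕0⊕1⊕1 = 1
Syndrome s16…s1 = 10111 → error at position 23.
Flip position 23: 1011010000000000000101101100011 → 1011010000000000000101001100011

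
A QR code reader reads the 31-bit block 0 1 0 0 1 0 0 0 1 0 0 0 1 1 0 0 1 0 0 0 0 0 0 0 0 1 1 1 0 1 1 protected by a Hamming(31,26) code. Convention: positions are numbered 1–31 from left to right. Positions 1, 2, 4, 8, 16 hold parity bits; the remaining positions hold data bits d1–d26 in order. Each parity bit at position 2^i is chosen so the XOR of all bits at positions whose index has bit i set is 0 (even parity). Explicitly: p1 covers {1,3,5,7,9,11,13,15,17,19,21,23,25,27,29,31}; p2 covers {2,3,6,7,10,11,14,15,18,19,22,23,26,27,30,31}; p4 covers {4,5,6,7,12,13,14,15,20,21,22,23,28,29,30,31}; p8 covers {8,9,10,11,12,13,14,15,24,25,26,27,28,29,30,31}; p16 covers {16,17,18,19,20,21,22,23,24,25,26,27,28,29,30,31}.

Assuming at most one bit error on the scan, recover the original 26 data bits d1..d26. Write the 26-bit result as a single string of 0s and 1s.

01001000110100000000111011

s1 (pos 1,3,5,7,9,11,13,15,17,19,21,23,25,27,29,31): 0⊕0⊕1⊕0⊕1⊕0⊕1⊕0⊕1⊕0⊕0⊕0⊕0⊕1⊕0⊕1 = 0
s2 (pos 2,3,6,7,10,11,14,15,18,19,22,23,26,27,30,31): 1⊕0⊕0⊕0⊕0⊕0⊕1⊕0⊕0⊕0⊕0⊕0⊕1⊕1⊕1⊕1 = 0
s4 (pos 4,5,6,7,12,13,14,15,20,21,22,23,28,29,30,31): 0⊕1⊕0⊕0⊕0⊕1⊕1⊕0⊕0⊕0⊕0⊕0⊕1⊕0⊕1⊕1 = 0
s8 (pos 8,9,10,11,12,13,14,15,24,25,26,27,28,29,30,31): 0⊕1⊕0⊕0⊕0⊕1⊕1⊕0⊕0⊕0⊕1⊕1⊕1⊕0⊕1⊕1 = 0
s16 (pos 16,17,18,19,20,21,22,23,24,25,26,27,28,29,30,31): 0⊕1⊕0⊕0⊕0⊕0⊕0⊕0⊕0⊕0⊕1⊕1⊕1⊕0⊕1⊕1 = 0
Syndrome s16…s1 = 00000 → no error.
Read data bits from positions 3,5,6,7,9,10,11,12,13,14,15,17,18,19,20,21,22,23,24,25,26,27,28,29,30,31: 01001000110100000000111011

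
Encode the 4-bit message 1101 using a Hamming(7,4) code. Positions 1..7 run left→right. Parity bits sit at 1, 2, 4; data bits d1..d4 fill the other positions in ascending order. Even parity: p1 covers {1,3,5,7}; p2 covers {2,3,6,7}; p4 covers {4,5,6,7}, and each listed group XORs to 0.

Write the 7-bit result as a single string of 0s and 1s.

1010101

Place data at non-parity positions: p1 p2 1 p4 1 0 1
p1 (pos 1,3,5,7): XOR of data positions = 1⊕1⊕1 = 1
p2 (pos 2,3,6,7): XOR of data positions = 1⊕0⊕1 = 0
p4 (pos 4,5,6,7): XOR of data positions = 1⊕0⊕1 = 0
Codeword: 1010101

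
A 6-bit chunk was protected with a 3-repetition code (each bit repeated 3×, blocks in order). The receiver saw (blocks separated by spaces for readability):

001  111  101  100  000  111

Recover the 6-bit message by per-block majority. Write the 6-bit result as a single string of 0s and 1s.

Block 1 (001): 1 one → 0
Block 2 (111): 3 ones → 1
Block 3 (101): 2 ones → 1
Block 4 (100): 1 one → 0
Block 5 (000): 0 ones → 0
Block 6 (111): 3 ones → 1

011001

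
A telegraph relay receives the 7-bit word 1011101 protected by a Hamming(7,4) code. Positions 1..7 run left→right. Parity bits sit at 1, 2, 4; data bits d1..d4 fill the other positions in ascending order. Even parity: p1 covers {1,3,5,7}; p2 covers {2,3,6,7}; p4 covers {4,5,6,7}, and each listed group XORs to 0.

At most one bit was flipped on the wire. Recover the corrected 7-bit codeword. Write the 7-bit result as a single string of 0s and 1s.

s1 (pos 1,3,5,7): 1⊕1⊕1⊕1 = 0
s2 (pos 2,3,6,7): 0⊕1⊕0⊕1 = 0
s4 (pos 4,5,6,7): 1⊕1⊕0⊕1 = 1
Syndrome s4…s1 = 100 → error at position 4.
Flip position 4: 1011101 → 1010101

1010101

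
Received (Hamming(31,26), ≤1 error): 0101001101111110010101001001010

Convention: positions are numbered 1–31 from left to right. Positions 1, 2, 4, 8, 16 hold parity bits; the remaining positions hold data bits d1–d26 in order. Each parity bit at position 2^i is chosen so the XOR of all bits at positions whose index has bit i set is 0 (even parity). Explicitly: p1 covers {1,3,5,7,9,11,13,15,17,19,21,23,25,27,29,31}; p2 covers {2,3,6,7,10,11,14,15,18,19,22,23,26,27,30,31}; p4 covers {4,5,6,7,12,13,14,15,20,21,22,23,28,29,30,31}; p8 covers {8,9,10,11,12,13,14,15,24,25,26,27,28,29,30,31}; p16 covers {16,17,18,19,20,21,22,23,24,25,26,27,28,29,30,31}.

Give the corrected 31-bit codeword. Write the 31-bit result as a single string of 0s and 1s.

0111001101111110010101001001010

s1 (pos 1,3,5,7,9,11,13,15,17,19,21,23,25,27,29,31): 0⊕0⊕0⊕1⊕0⊕1⊕1⊕1⊕0⊕0⊕0⊕0⊕1⊕0⊕0⊕0 = 1
s2 (pos 2,3,6,7,10,11,14,15,18,19,22,23,26,27,30,31): 1⊕0⊕0⊕1⊕1⊕1⊕1⊕1⊕1⊕0⊕1⊕0⊕0⊕0⊕1⊕0 = 1
s4 (pos 4,5,6,7,12,13,14,15,20,21,22,23,28,29,30,31): 1⊕0⊕0⊕1⊕1⊕1⊕1⊕1⊕1⊕0⊕1⊕0⊕1⊕0⊕1⊕0 = 0
s8 (pos 8,9,10,11,12,13,14,15,24,25,26,27,28,29,30,31): 1⊕0⊕1⊕1⊕1⊕1⊕1⊕1⊕0⊕1⊕0⊕0⊕1⊕0⊕1⊕0 = 0
s16 (pos 16,17,18,19,20,21,22,23,24,25,26,27,28,29,30,31): 0⊕0⊕1⊕0⊕1⊕0⊕1⊕0⊕0⊕1⊕0⊕0⊕1⊕0⊕1⊕0 = 0
Syndrome s16…s1 = 00011 → error at position 3.
Flip position 3: 0101001101111110010101001001010 → 0111001101111110010101001001010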